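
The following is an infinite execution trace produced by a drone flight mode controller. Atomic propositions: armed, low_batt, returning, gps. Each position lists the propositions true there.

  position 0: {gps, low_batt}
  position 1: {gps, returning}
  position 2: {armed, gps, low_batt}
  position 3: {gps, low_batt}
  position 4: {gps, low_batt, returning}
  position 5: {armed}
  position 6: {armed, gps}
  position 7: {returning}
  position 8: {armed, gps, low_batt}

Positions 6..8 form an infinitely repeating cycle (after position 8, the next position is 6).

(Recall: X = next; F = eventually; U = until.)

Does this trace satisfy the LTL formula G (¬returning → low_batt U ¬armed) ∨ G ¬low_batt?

¬returning → low_batt U ¬armed must hold at every position from 0 onward. It fails at position 5, so G (¬returning → low_batt U ¬armed) is false.
Positions where ¬returning holds: 0, 2, 3, 5, 6, 8.
Check low_batt U ¬armed at each: 0→ok, 2→ok, 3→ok, 5→fails, 6→fails, 8→fails.
¬low_batt must hold at every position from 0 onward. It fails at position 0, so G ¬low_batt is false.
At position 0: G (¬returning → low_batt U ¬armed) is false; G ¬low_batt is false; so G (¬returning → low_batt U ¬armed) ∨ G ¬low_batt is false.

Violated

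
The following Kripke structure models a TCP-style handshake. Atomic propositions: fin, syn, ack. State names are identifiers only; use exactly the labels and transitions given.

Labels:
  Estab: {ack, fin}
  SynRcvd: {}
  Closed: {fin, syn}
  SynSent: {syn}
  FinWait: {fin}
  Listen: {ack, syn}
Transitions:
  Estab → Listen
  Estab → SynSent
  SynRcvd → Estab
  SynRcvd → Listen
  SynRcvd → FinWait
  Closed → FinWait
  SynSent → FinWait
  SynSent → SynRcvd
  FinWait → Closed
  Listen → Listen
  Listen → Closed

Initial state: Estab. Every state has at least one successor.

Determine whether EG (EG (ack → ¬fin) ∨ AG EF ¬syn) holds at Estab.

States satisfying EG (ack → ¬fin) ∨ AG EF ¬syn: {Estab, SynRcvd, Closed, SynSent, FinWait, Listen}.
States satisfying EG (EG (ack → ¬fin) ∨ AG EF ¬syn): {Estab, SynRcvd, Closed, SynSent, FinWait, Listen}.
Estab ∈ Sat(EG (EG (ack → ¬fin) ∨ AG EF ¬syn)).

Yes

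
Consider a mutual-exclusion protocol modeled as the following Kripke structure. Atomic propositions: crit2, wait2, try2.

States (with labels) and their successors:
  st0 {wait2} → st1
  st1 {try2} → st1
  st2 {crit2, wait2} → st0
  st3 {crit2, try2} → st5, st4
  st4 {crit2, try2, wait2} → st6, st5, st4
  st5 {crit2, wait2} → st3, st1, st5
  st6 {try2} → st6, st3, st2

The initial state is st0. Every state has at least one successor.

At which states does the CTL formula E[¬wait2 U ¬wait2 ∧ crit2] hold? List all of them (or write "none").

{st3, st6}

States satisfying ¬wait2: {st1, st3, st6}.
States satisfying ¬wait2 ∧ crit2: {st3}.
States satisfying E[¬wait2 U ¬wait2 ∧ crit2]: {st3, st6}.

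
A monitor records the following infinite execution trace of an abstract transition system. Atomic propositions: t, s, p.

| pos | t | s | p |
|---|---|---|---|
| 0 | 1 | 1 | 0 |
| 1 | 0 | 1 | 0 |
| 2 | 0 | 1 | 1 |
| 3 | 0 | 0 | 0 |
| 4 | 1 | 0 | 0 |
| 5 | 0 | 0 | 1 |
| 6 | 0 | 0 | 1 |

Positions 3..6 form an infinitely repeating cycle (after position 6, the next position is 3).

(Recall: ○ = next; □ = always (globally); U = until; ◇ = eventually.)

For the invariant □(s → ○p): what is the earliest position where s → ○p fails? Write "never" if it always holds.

0

At position 0 the labels are {s, t} and the next position 1 has {s}, so s → ○p is false there. This is the first violation.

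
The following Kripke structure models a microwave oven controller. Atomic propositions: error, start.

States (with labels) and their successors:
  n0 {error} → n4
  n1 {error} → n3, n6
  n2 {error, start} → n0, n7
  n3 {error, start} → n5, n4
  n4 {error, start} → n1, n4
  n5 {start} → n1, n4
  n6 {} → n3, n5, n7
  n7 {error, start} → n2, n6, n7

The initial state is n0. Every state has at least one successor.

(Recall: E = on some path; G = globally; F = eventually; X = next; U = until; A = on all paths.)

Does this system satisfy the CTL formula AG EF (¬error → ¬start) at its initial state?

Satisfied

States satisfying EF (¬error → ¬start): {n0, n1, n2, n3, n4, n5, n6, n7}.
States satisfying AG EF (¬error → ¬start): {n0, n1, n2, n3, n4, n5, n6, n7}.
Every state reachable from n0 satisfies EF (¬error → ¬start).
n0 ∈ Sat(AG EF (¬error → ¬start)).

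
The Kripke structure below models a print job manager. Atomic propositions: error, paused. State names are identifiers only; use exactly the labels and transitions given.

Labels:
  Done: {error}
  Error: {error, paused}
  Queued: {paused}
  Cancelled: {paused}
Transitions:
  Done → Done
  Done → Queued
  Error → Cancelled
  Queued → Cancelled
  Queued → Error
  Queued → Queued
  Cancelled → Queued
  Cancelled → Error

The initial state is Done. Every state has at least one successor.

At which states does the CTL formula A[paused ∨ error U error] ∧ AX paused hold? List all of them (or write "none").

States satisfying paused ∨ error: {Done, Error, Queued, Cancelled}.
States satisfying error: {Done, Error}.
States satisfying A[paused ∨ error U error]: {Done, Error}.
States satisfying paused: {Error, Queued, Cancelled}.
States satisfying AX paused: {Error, Queued, Cancelled}.
States satisfying A[paused ∨ error U error] ∧ AX paused: {Error}.

{Error}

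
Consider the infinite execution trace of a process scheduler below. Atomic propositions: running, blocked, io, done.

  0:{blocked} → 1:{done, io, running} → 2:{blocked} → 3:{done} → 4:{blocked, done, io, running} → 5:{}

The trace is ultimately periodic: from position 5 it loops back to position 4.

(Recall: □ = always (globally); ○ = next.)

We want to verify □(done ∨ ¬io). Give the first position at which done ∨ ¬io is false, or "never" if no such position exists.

done ∨ ¬io holds at every position 0..5, and those are all the positions the trace ever visits, so the invariant □(done ∨ ¬io) is never violated.

never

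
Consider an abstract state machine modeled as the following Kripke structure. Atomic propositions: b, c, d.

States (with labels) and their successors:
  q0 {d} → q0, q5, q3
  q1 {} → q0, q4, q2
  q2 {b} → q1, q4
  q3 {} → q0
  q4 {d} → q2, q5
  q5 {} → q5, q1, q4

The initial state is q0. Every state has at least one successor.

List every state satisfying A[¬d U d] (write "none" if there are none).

{q0, q3, q4}

States satisfying ¬d: {q1, q2, q3, q5}.
States satisfying d: {q0, q4}.
States satisfying A[¬d U d]: {q0, q3, q4}.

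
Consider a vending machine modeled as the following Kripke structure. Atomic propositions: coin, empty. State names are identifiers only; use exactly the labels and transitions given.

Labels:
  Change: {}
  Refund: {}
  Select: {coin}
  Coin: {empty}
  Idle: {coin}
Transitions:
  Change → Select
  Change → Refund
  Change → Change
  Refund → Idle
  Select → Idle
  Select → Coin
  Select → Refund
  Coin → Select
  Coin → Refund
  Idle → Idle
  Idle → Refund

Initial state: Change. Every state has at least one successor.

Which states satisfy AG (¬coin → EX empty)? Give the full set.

none

States satisfying ¬coin → EX empty: {Select, Idle}.
States satisfying AG (¬coin → EX empty): ∅.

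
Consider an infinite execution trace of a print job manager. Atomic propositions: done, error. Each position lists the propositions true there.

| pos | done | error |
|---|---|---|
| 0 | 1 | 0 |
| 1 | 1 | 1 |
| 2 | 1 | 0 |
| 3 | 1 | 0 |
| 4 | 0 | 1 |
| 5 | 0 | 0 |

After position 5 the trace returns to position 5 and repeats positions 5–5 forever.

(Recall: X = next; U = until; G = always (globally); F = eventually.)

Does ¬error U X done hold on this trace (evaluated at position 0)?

Walking from position 0: X done first holds at position 0, and ¬error holds at every earlier position along the way, so ¬error U X done holds.

Satisfied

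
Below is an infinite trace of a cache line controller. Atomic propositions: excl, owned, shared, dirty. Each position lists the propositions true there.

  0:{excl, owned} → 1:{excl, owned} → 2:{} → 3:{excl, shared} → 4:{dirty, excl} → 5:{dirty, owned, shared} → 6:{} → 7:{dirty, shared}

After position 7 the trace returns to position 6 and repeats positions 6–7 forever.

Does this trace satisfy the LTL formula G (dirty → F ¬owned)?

Yes

dirty → F ¬owned holds at every position 0..7, and those are all positions ever visited, so G (dirty → F ¬owned) holds.
Positions where dirty holds: 4, 5, 7.
Check F ¬owned at each: 4→ok, 5→ok, 7→ok.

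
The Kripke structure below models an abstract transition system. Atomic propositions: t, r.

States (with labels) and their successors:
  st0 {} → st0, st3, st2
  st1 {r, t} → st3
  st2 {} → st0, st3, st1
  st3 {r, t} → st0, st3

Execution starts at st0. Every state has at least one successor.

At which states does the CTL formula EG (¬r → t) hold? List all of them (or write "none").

States satisfying ¬r → t: {st1, st3}.
States satisfying EG (¬r → t): {st1, st3}.

{st1, st3}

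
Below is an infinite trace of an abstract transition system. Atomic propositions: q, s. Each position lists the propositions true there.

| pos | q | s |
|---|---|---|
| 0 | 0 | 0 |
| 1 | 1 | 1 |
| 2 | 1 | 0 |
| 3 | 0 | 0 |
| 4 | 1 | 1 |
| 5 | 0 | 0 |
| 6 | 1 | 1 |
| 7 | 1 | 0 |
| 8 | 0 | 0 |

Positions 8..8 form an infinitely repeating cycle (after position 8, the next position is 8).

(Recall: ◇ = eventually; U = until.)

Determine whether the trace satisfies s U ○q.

Walking from position 0: ○q first holds at position 0, and s holds at every earlier position along the way, so s U ○q holds.

Satisfied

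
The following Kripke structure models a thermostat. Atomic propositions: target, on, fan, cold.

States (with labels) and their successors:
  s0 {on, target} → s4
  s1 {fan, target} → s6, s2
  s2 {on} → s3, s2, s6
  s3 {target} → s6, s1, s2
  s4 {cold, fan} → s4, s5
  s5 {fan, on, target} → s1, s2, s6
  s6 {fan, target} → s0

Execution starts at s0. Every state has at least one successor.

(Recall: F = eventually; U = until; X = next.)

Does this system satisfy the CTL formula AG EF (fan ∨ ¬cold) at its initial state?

Satisfied

States satisfying EF (fan ∨ ¬cold): {s0, s1, s2, s3, s4, s5, s6}.
States satisfying AG EF (fan ∨ ¬cold): {s0, s1, s2, s3, s4, s5, s6}.
Every state reachable from s0 satisfies EF (fan ∨ ¬cold).
s0 ∈ Sat(AG EF (fan ∨ ¬cold)).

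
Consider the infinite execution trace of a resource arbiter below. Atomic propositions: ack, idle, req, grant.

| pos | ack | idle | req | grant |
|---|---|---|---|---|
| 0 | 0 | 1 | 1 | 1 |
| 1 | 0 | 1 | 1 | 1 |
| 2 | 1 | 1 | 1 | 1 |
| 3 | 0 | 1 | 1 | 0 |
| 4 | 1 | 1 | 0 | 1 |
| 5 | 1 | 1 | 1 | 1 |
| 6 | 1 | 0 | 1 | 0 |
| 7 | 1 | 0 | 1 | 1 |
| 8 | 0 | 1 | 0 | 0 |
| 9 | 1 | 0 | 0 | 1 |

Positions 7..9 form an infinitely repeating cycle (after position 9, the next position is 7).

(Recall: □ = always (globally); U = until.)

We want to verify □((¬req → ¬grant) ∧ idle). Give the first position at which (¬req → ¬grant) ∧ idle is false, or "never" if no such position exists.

4

Check (¬req → ¬grant) ∧ idle at each position in order: 0 ✓, 1 ✓, 2 ✓, 3 ✓.
At position 4 the labels are {ack, grant, idle}, so (¬req → ¬grant) ∧ idle is false there. This is the first violation.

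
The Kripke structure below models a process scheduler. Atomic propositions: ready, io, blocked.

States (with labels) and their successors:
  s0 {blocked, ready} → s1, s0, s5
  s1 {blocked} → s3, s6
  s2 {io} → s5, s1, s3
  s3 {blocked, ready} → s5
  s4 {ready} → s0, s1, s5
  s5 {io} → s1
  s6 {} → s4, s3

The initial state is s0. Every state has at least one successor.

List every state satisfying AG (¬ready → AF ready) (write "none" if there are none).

States satisfying ¬ready → AF ready: {s0, s1, s2, s3, s4, s5, s6}.
States satisfying AG (¬ready → AF ready): {s0, s1, s2, s3, s4, s5, s6}.

{s0, s1, s2, s3, s4, s5, s6}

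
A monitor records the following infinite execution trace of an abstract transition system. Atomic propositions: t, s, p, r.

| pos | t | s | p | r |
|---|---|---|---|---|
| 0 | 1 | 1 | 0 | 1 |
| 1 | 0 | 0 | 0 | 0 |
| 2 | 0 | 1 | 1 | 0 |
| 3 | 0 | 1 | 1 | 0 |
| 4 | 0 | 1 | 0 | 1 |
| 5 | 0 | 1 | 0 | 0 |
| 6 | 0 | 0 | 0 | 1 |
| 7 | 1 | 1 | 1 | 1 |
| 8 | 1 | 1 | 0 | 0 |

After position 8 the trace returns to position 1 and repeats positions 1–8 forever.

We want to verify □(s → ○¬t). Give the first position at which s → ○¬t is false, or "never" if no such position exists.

7

Check s → ○¬t at each position in order: 0 ✓, 1 ✓, 2 ✓, 3 ✓, 4 ✓, 5 ✓, 6 ✓.
At position 7 the labels are {p, r, s, t} and the next position 8 has {s, t}, so s → ○¬t is false there. This is the first violation.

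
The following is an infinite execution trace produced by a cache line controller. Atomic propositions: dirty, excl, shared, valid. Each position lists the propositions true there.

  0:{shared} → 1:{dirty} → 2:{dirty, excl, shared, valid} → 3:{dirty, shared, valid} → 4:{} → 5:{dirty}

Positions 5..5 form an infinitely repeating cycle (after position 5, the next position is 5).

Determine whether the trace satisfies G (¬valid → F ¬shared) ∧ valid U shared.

¬valid → F ¬shared holds at every position 0..5, and those are all positions ever visited, so G (¬valid → F ¬shared) holds.
Positions where ¬valid holds: 0, 1, 4, 5.
Check F ¬shared at each: 0→ok, 1→ok, 4→ok, 5→ok.
Walking from position 0: shared first holds at position 0, and valid holds at every earlier position along the way, so valid U shared holds.
At position 0: G (¬valid → F ¬shared) is true; valid U shared is true; so G (¬valid → F ¬shared) ∧ valid U shared is true.

Holds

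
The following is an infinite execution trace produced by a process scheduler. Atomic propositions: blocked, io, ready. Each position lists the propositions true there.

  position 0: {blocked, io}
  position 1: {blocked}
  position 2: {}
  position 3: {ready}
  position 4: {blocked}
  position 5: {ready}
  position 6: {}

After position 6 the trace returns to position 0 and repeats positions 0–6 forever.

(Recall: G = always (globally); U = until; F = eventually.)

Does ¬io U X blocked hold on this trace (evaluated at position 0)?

Walking from position 0: X blocked first holds at position 0, and ¬io holds at every earlier position along the way, so ¬io U X blocked holds.

Satisfied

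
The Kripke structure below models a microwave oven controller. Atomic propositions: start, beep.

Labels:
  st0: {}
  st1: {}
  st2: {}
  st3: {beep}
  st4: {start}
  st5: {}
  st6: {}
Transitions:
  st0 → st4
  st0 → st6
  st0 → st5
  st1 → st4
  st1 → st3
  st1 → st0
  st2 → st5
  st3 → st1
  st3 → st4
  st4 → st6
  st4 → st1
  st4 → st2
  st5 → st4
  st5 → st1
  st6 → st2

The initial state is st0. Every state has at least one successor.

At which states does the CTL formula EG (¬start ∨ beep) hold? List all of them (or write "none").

States satisfying ¬start ∨ beep: {st0, st1, st2, st3, st5, st6}.
States satisfying EG (¬start ∨ beep): {st0, st1, st2, st3, st5, st6}.

{st0, st1, st2, st3, st5, st6}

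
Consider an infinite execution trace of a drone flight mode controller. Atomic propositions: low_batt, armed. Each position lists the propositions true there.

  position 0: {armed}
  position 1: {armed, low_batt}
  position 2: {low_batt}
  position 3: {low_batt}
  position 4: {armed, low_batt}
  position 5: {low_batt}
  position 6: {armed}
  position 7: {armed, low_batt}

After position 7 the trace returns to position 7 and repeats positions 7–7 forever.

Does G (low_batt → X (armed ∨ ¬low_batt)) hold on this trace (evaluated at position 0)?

low_batt → X (armed ∨ ¬low_batt) must hold at every position from 0 onward. It fails at position 1, so G (low_batt → X (armed ∨ ¬low_batt)) is false.
Positions where low_batt holds: 1, 2, 3, 4, 5, 7.
Check X (armed ∨ ¬low_batt) at each: 1→fails, 2→fails, 3→ok, 4→fails, 5→ok, 7→ok.

No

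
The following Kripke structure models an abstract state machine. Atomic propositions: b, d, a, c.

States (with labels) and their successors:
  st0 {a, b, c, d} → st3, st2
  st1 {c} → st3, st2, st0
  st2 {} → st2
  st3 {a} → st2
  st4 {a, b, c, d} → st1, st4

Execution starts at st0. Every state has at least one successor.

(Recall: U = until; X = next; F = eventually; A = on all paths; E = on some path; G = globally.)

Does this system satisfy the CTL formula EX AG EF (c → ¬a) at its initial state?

States satisfying AG EF (c → ¬a): {st0, st1, st2, st3, st4}.
States satisfying EX AG EF (c → ¬a): {st0, st1, st2, st3, st4}.
st0 ∈ Sat(EX AG EF (c → ¬a)).

Satisfied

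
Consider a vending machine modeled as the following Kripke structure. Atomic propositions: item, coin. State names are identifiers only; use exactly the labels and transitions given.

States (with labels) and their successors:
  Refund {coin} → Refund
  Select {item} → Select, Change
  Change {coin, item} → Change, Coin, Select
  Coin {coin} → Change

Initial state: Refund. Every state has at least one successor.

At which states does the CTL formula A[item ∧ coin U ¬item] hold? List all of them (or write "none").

States satisfying item ∧ coin: {Change}.
States satisfying ¬item: {Refund, Coin}.
States satisfying A[item ∧ coin U ¬item]: {Refund, Coin}.

{Refund, Coin}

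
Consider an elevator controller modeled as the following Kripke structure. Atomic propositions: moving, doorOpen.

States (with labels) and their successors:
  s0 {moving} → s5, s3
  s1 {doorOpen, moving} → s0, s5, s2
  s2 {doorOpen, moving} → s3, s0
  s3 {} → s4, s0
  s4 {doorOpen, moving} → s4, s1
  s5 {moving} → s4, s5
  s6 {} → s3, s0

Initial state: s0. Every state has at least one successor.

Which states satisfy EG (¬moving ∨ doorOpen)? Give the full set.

States satisfying ¬moving ∨ doorOpen: {s1, s2, s3, s4, s6}.
States satisfying EG (¬moving ∨ doorOpen): {s1, s2, s3, s4, s6}.

{s1, s2, s3, s4, s6}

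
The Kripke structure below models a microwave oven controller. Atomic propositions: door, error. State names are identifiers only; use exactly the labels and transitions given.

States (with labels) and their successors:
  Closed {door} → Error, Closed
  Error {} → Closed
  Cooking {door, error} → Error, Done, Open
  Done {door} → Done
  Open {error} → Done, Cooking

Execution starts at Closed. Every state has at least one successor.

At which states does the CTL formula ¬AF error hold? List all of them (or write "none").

{Closed, Error, Done}

States satisfying error: {Cooking, Open}.
States satisfying AF error: {Cooking, Open}.
States satisfying ¬AF error: {Closed, Error, Done}.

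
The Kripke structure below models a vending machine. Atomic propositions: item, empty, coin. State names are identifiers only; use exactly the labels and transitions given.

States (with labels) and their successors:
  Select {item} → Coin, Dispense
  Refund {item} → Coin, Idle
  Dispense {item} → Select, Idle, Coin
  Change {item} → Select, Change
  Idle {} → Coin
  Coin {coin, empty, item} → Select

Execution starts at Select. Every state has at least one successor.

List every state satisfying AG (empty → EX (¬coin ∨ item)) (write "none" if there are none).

States satisfying empty → EX (¬coin ∨ item): {Select, Refund, Dispense, Change, Idle, Coin}.
States satisfying AG (empty → EX (¬coin ∨ item)): {Select, Refund, Dispense, Change, Idle, Coin}.

{Select, Refund, Dispense, Change, Idle, Coin}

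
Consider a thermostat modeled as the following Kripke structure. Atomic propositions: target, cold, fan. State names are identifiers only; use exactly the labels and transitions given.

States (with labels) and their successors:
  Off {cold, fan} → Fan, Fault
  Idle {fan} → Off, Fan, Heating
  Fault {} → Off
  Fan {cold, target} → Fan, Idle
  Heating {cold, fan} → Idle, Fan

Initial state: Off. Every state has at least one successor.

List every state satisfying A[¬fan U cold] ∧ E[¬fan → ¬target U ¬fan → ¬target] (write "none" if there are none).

States satisfying ¬fan: {Fault, Fan}.
States satisfying cold: {Off, Fan, Heating}.
States satisfying A[¬fan U cold]: {Off, Fault, Fan, Heating}.
States satisfying ¬fan → ¬target: {Off, Idle, Fault, Heating}.
States satisfying E[¬fan → ¬target U ¬fan → ¬target]: {Off, Idle, Fault, Heating}.
States satisfying A[¬fan U cold] ∧ E[¬fan → ¬target U ¬fan → ¬target]: {Off, Fault, Heating}.

{Off, Fault, Heating}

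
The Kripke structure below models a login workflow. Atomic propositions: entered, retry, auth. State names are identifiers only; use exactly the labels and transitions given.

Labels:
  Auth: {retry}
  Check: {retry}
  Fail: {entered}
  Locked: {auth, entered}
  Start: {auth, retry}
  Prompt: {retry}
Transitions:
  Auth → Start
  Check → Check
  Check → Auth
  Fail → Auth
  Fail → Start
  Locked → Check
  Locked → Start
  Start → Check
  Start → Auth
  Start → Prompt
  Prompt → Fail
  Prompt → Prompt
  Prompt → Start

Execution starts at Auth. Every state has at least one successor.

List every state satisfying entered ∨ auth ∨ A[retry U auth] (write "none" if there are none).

{Auth, Fail, Locked, Start}

States satisfying entered ∨ auth: {Fail, Locked, Start}.
States satisfying retry: {Auth, Check, Start, Prompt}.
States satisfying auth: {Locked, Start}.
States satisfying A[retry U auth]: {Auth, Locked, Start}.
States satisfying entered ∨ auth ∨ A[retry U auth]: {Auth, Fail, Locked, Start}.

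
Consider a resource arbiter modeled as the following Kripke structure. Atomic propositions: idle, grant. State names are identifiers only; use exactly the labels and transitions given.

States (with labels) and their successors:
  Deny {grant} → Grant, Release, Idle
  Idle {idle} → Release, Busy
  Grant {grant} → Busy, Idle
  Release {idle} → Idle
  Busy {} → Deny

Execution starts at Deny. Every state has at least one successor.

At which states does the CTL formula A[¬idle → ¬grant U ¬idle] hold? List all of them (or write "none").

States satisfying ¬idle → ¬grant: {Idle, Release, Busy}.
States satisfying ¬idle: {Deny, Grant, Busy}.
States satisfying A[¬idle → ¬grant U ¬idle]: {Deny, Grant, Busy}.

{Deny, Grant, Busy}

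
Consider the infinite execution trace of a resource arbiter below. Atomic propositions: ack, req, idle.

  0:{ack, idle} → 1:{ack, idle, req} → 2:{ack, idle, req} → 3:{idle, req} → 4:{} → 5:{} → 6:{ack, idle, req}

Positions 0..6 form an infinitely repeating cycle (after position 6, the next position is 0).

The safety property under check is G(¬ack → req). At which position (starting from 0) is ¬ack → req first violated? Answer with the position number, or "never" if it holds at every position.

Check ¬ack → req at each position in order: 0 ✓, 1 ✓, 2 ✓, 3 ✓.
At position 4 the labels are {}, so ¬ack → req is false there. This is the first violation.

4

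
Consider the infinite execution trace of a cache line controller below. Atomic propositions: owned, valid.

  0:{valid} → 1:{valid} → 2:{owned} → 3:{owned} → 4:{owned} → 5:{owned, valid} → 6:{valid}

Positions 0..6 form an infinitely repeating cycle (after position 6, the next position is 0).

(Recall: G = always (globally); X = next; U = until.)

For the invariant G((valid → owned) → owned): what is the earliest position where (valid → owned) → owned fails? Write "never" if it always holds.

never

(valid → owned) → owned holds at every position 0..6, and those are all the positions the trace ever visits, so the invariant G((valid → owned) → owned) is never violated.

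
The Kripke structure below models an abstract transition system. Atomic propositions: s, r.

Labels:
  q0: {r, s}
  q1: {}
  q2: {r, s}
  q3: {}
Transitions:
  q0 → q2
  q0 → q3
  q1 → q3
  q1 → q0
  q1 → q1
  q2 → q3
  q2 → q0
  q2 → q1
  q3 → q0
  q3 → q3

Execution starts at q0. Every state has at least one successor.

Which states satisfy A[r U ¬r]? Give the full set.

{q1, q3}

States satisfying r: {q0, q2}.
States satisfying ¬r: {q1, q3}.
States satisfying A[r U ¬r]: {q1, q3}.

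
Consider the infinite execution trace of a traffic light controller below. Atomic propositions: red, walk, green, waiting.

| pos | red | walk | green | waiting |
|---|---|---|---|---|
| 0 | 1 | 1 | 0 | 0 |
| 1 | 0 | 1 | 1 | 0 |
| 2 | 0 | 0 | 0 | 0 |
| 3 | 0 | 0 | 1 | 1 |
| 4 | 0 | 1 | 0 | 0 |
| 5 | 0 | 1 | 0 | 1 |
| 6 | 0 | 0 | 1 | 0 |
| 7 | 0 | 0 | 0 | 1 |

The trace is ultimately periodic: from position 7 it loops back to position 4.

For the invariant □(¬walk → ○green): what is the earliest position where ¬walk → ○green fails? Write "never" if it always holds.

3

Check ¬walk → ○green at each position in order: 0 ✓, 1 ✓, 2 ✓.
At position 3 the labels are {green, waiting} and the next position 4 has {walk}, so ¬walk → ○green is false there. This is the first violation.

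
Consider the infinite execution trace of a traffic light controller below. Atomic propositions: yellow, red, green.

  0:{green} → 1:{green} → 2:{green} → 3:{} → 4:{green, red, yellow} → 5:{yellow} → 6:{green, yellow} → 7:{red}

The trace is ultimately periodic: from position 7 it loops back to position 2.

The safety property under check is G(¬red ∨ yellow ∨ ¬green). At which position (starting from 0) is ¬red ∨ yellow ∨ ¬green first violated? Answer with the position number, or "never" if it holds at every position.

¬red ∨ yellow ∨ ¬green holds at every position 0..7, and those are all the positions the trace ever visits, so the invariant G(¬red ∨ yellow ∨ ¬green) is never violated.

never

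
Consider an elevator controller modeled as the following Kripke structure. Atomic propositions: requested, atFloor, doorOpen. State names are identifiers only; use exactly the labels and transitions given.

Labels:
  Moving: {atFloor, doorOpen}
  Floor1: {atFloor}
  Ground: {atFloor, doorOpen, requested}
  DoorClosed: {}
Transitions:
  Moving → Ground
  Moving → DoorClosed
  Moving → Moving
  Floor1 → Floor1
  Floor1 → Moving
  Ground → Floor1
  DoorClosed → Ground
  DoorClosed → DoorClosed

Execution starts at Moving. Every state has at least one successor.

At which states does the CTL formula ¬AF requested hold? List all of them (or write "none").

{Moving, Floor1, DoorClosed}

States satisfying requested: {Ground}.
States satisfying AF requested: {Ground}.
States satisfying ¬AF requested: {Moving, Floor1, DoorClosed}.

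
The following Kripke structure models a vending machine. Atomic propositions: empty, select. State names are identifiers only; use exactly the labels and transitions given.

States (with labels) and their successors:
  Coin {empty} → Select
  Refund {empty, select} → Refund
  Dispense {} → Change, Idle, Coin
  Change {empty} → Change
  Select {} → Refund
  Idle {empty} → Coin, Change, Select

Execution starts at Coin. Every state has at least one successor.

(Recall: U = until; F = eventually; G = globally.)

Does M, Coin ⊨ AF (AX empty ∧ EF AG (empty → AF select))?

States satisfying AX empty ∧ EF AG (empty → AF select): {Refund, Dispense, Select}.
States satisfying AF (AX empty ∧ EF AG (empty → AF select)): {Coin, Refund, Dispense, Select}.
Coin ∈ Sat(AF (AX empty ∧ EF AG (empty → AF select))).

Holds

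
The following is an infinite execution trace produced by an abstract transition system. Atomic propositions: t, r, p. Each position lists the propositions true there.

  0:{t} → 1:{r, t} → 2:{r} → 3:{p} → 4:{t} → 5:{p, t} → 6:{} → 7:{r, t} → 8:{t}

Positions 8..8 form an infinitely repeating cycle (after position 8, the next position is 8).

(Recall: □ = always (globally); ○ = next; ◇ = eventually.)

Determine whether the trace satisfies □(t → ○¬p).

Does not hold

t → ○¬p must hold at every position from 0 onward. It fails at position 4, so □(t → ○¬p) is false.
Positions where t holds: 0, 1, 4, 5, 7, 8.
Check ○¬p at each: 0→ok, 1→ok, 4→fails, 5→ok, 7→ok, 8→ok.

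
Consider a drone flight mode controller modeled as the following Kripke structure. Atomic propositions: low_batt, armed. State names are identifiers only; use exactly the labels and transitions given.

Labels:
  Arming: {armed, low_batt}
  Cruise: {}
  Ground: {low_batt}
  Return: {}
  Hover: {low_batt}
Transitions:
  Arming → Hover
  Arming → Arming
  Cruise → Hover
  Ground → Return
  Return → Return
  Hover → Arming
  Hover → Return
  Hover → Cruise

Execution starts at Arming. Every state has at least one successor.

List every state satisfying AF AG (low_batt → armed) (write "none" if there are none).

States satisfying AG (low_batt → armed): {Return}.
States satisfying AF AG (low_batt → armed): {Ground, Return}.

{Ground, Return}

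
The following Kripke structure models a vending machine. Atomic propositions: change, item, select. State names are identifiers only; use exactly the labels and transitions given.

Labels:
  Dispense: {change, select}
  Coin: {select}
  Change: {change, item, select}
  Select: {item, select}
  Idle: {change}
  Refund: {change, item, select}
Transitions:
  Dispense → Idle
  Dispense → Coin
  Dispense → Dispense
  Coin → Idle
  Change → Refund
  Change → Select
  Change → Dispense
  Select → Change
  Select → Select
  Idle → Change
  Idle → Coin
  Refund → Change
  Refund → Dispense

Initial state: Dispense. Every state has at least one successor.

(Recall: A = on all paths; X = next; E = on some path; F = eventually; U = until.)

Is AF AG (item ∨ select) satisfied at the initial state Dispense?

States satisfying AG (item ∨ select): ∅.
States satisfying AF AG (item ∨ select): ∅.
There is a path from Dispense along which AG (item ∨ select) never holds.
Dispense ∉ Sat(AF AG (item ∨ select)).

Does not hold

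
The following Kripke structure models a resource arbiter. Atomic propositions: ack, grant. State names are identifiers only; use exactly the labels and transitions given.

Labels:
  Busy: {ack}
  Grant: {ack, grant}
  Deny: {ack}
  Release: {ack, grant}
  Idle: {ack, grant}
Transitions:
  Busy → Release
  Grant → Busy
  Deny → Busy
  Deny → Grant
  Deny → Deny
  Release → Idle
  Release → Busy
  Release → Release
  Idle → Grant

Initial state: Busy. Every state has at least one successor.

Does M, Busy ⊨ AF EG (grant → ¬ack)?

States satisfying EG (grant → ¬ack): {Deny}.
States satisfying AF EG (grant → ¬ack): {Deny}.
There is a path from Busy along which EG (grant → ¬ack) never holds.
Busy ∉ Sat(AF EG (grant → ¬ack)).

Does not hold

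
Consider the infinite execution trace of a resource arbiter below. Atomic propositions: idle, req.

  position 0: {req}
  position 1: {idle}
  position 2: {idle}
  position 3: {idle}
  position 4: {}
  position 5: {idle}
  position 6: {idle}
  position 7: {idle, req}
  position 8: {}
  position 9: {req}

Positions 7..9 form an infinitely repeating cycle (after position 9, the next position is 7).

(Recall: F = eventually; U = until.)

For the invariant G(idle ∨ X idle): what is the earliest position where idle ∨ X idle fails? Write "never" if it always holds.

Check idle ∨ X idle at each position in order: 0 ✓, 1 ✓, 2 ✓, 3 ✓, 4 ✓, 5 ✓, 6 ✓, 7 ✓.
At position 8 the labels are {} and the next position 9 has {req}, so idle ∨ X idle is false there. This is the first violation.

8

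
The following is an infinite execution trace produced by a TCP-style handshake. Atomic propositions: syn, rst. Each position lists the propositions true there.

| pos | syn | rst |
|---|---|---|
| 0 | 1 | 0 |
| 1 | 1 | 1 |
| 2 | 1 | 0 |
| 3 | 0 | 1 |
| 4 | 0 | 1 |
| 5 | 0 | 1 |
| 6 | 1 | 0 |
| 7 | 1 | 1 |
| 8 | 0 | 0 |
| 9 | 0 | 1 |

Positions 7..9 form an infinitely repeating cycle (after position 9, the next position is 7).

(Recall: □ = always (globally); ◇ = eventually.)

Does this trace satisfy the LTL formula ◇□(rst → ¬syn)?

□(rst → ¬syn) is false at every position 0..9, so it never becomes true and ◇□(rst → ¬syn) fails.

No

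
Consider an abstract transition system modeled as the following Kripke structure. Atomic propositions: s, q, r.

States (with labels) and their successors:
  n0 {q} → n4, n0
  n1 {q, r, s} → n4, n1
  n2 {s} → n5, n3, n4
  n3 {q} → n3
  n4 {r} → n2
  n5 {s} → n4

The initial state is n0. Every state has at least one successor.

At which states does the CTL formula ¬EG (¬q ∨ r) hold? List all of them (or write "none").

States satisfying ¬q ∨ r: {n1, n2, n4, n5}.
States satisfying EG (¬q ∨ r): {n1, n2, n4, n5}.
States satisfying ¬EG (¬q ∨ r): {n0, n3}.

{n0, n3}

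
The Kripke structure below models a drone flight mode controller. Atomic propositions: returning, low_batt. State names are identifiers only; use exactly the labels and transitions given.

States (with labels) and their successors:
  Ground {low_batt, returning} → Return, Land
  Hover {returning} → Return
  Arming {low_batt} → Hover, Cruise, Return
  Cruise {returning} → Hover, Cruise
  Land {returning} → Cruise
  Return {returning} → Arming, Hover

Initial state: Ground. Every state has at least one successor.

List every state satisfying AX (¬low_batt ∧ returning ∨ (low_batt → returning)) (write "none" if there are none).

States satisfying ¬low_batt ∧ returning ∨ (low_batt → returning): {Ground, Hover, Cruise, Land, Return}.
States satisfying AX (¬low_batt ∧ returning ∨ (low_batt → returning)): {Ground, Hover, Arming, Cruise, Land}.

{Ground, Hover, Arming, Cruise, Land}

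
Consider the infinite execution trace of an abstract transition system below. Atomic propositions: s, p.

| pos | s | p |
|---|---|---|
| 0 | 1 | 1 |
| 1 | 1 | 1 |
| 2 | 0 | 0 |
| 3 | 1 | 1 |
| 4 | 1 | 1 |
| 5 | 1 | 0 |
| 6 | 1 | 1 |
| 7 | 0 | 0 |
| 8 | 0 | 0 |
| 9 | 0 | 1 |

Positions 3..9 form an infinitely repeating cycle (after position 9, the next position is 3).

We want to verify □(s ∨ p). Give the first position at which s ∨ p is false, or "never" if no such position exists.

Check s ∨ p at each position in order: 0 ✓, 1 ✓.
At position 2 the labels are {}, so s ∨ p is false there. This is the first violation.

2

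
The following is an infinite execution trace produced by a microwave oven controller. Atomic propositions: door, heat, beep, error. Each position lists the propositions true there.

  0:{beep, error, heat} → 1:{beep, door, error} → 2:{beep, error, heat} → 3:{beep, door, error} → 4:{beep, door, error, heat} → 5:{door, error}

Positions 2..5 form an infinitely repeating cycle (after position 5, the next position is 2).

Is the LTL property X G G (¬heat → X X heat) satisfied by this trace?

Violated

The position after 0 is 1; G G (¬heat → X X heat) is false there.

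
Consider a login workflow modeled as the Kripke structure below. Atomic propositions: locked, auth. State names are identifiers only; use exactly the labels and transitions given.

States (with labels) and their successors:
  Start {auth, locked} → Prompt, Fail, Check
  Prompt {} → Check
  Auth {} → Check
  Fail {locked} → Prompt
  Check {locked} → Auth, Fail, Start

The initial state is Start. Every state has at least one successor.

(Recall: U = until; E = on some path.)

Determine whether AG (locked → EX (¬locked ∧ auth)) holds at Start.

States satisfying locked → EX (¬locked ∧ auth): {Prompt, Auth}.
States satisfying AG (locked → EX (¬locked ∧ auth)): ∅.
Check is reachable from Start and violates locked → EX (¬locked ∧ auth), so AG fails at Start.
Start ∉ Sat(AG (locked → EX (¬locked ∧ auth))).

Violated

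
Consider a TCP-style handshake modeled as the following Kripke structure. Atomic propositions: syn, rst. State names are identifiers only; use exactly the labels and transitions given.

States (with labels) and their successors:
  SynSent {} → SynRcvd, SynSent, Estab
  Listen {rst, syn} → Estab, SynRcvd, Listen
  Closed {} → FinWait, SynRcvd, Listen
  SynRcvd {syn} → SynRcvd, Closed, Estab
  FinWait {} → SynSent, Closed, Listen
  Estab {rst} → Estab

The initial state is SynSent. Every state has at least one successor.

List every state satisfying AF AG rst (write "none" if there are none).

{Estab}

States satisfying AG rst: {Estab}.
States satisfying AF AG rst: {Estab}.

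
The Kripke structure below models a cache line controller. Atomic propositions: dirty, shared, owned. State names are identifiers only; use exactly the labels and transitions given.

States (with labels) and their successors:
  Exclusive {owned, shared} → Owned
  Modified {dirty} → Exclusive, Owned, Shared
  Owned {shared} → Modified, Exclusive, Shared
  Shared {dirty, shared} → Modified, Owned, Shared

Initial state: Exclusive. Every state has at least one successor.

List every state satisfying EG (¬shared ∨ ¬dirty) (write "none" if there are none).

States satisfying ¬shared ∨ ¬dirty: {Exclusive, Modified, Owned}.
States satisfying EG (¬shared ∨ ¬dirty): {Exclusive, Modified, Owned}.

{Exclusive, Modified, Owned}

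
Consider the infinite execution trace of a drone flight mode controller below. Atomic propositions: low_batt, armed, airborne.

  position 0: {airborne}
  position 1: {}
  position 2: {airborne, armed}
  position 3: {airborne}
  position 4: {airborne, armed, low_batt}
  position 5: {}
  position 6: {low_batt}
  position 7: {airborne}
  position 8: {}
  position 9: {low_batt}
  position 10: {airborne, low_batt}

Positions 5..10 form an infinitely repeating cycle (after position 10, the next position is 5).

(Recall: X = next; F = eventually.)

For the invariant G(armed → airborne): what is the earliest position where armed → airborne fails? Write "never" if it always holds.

armed → airborne holds at every position 0..10, and those are all the positions the trace ever visits, so the invariant G(armed → airborne) is never violated.

never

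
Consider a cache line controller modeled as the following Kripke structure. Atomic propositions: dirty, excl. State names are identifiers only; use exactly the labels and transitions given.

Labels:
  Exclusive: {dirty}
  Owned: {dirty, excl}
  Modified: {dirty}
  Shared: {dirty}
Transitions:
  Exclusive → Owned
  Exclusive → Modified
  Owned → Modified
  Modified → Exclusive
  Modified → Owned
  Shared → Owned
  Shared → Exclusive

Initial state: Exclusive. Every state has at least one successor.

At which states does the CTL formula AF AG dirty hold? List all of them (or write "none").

{Exclusive, Owned, Modified, Shared}

States satisfying AG dirty: {Exclusive, Owned, Modified, Shared}.
States satisfying AF AG dirty: {Exclusive, Owned, Modified, Shared}.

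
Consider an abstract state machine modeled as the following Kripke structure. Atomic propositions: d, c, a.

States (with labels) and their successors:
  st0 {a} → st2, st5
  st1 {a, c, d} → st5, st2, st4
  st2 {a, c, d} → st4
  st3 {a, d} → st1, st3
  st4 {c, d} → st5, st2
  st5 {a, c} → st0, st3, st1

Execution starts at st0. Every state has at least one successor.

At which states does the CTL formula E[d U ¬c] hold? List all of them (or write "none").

States satisfying d: {st1, st2, st3, st4}.
States satisfying ¬c: {st0, st3}.
States satisfying E[d U ¬c]: {st0, st3}.

{st0, st3}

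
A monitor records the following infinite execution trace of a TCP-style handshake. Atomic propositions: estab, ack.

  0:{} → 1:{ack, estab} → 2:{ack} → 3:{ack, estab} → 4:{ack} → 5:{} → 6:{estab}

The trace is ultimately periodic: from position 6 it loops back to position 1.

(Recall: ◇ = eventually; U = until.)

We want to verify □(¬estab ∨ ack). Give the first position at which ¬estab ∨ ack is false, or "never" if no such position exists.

Check ¬estab ∨ ack at each position in order: 0 ✓, 1 ✓, 2 ✓, 3 ✓, 4 ✓, 5 ✓.
At position 6 the labels are {estab}, so ¬estab ∨ ack is false there. This is the first violation.

6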